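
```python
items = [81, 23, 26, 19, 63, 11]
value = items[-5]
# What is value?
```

items has length 6. Negative index -5 maps to positive index 6 + (-5) = 1. items[1] = 23.

23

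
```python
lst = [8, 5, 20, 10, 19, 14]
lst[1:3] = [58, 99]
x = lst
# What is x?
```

lst starts as [8, 5, 20, 10, 19, 14] (length 6). The slice lst[1:3] covers indices [1, 2] with values [5, 20]. Replacing that slice with [58, 99] (same length) produces [8, 58, 99, 10, 19, 14].

[8, 58, 99, 10, 19, 14]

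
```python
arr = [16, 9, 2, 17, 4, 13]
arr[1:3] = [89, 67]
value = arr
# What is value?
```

arr starts as [16, 9, 2, 17, 4, 13] (length 6). The slice arr[1:3] covers indices [1, 2] with values [9, 2]. Replacing that slice with [89, 67] (same length) produces [16, 89, 67, 17, 4, 13].

[16, 89, 67, 17, 4, 13]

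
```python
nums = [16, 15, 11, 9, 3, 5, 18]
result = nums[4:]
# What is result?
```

nums has length 7. The slice nums[4:] selects indices [4, 5, 6] (4->3, 5->5, 6->18), giving [3, 5, 18].

[3, 5, 18]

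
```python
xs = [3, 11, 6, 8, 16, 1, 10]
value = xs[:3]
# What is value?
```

xs has length 7. The slice xs[:3] selects indices [0, 1, 2] (0->3, 1->11, 2->6), giving [3, 11, 6].

[3, 11, 6]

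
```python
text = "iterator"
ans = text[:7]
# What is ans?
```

text has length 8. The slice text[:7] selects indices [0, 1, 2, 3, 4, 5, 6] (0->'i', 1->'t', 2->'e', 3->'r', 4->'a', 5->'t', 6->'o'), giving 'iterato'.

'iterato'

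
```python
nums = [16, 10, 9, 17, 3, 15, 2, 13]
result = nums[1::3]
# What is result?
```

nums has length 8. The slice nums[1::3] selects indices [1, 4, 7] (1->10, 4->3, 7->13), giving [10, 3, 13].

[10, 3, 13]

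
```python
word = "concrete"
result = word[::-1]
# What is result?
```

word has length 8. The slice word[::-1] selects indices [7, 6, 5, 4, 3, 2, 1, 0] (7->'e', 6->'t', 5->'e', 4->'r', 3->'c', 2->'n', 1->'o', 0->'c'), giving 'etercnoc'.

'etercnoc'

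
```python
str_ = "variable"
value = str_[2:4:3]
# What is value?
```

str_ has length 8. The slice str_[2:4:3] selects indices [2] (2->'r'), giving 'r'.

'r'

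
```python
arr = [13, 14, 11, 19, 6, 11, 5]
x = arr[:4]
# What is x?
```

arr has length 7. The slice arr[:4] selects indices [0, 1, 2, 3] (0->13, 1->14, 2->11, 3->19), giving [13, 14, 11, 19].

[13, 14, 11, 19]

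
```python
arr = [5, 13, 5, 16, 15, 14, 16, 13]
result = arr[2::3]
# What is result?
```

arr has length 8. The slice arr[2::3] selects indices [2, 5] (2->5, 5->14), giving [5, 14].

[5, 14]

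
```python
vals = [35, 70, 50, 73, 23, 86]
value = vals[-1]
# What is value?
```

vals has length 6. Negative index -1 maps to positive index 6 + (-1) = 5. vals[5] = 86.

86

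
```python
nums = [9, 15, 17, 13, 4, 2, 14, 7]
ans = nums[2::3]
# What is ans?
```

nums has length 8. The slice nums[2::3] selects indices [2, 5] (2->17, 5->2), giving [17, 2].

[17, 2]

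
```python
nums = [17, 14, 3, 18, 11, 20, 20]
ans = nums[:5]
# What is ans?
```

nums has length 7. The slice nums[:5] selects indices [0, 1, 2, 3, 4] (0->17, 1->14, 2->3, 3->18, 4->11), giving [17, 14, 3, 18, 11].

[17, 14, 3, 18, 11]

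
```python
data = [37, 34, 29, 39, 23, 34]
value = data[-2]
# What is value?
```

data has length 6. Negative index -2 maps to positive index 6 + (-2) = 4. data[4] = 23.

23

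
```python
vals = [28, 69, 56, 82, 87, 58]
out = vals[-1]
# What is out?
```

vals has length 6. Negative index -1 maps to positive index 6 + (-1) = 5. vals[5] = 58.

58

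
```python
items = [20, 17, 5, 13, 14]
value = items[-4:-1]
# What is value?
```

items has length 5. The slice items[-4:-1] selects indices [1, 2, 3] (1->17, 2->5, 3->13), giving [17, 5, 13].

[17, 5, 13]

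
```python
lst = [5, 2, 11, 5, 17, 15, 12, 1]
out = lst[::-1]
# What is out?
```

lst has length 8. The slice lst[::-1] selects indices [7, 6, 5, 4, 3, 2, 1, 0] (7->1, 6->12, 5->15, 4->17, 3->5, 2->11, 1->2, 0->5), giving [1, 12, 15, 17, 5, 11, 2, 5].

[1, 12, 15, 17, 5, 11, 2, 5]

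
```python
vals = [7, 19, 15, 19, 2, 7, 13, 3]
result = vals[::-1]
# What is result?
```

vals has length 8. The slice vals[::-1] selects indices [7, 6, 5, 4, 3, 2, 1, 0] (7->3, 6->13, 5->7, 4->2, 3->19, 2->15, 1->19, 0->7), giving [3, 13, 7, 2, 19, 15, 19, 7].

[3, 13, 7, 2, 19, 15, 19, 7]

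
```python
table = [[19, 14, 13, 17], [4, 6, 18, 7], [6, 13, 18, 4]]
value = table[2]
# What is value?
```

table has 3 rows. Row 2 is [6, 13, 18, 4].

[6, 13, 18, 4]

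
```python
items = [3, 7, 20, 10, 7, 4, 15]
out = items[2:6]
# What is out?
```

items has length 7. The slice items[2:6] selects indices [2, 3, 4, 5] (2->20, 3->10, 4->7, 5->4), giving [20, 10, 7, 4].

[20, 10, 7, 4]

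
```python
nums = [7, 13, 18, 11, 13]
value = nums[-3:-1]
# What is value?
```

nums has length 5. The slice nums[-3:-1] selects indices [2, 3] (2->18, 3->11), giving [18, 11].

[18, 11]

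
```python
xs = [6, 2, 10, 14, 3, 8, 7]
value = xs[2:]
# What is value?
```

xs has length 7. The slice xs[2:] selects indices [2, 3, 4, 5, 6] (2->10, 3->14, 4->3, 5->8, 6->7), giving [10, 14, 3, 8, 7].

[10, 14, 3, 8, 7]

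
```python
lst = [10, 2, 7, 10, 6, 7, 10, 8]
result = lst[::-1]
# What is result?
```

lst has length 8. The slice lst[::-1] selects indices [7, 6, 5, 4, 3, 2, 1, 0] (7->8, 6->10, 5->7, 4->6, 3->10, 2->7, 1->2, 0->10), giving [8, 10, 7, 6, 10, 7, 2, 10].

[8, 10, 7, 6, 10, 7, 2, 10]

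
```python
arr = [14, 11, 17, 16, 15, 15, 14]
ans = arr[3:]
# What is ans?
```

arr has length 7. The slice arr[3:] selects indices [3, 4, 5, 6] (3->16, 4->15, 5->15, 6->14), giving [16, 15, 15, 14].

[16, 15, 15, 14]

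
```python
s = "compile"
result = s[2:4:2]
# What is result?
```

s has length 7. The slice s[2:4:2] selects indices [2] (2->'m'), giving 'm'.

'm'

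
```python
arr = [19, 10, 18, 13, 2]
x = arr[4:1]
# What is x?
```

arr has length 5. The slice arr[4:1] resolves to an empty index range, so the result is [].

[]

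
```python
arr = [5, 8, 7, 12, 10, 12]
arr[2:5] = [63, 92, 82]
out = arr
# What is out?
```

arr starts as [5, 8, 7, 12, 10, 12] (length 6). The slice arr[2:5] covers indices [2, 3, 4] with values [7, 12, 10]. Replacing that slice with [63, 92, 82] (same length) produces [5, 8, 63, 92, 82, 12].

[5, 8, 63, 92, 82, 12]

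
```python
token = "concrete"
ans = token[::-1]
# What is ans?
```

token has length 8. The slice token[::-1] selects indices [7, 6, 5, 4, 3, 2, 1, 0] (7->'e', 6->'t', 5->'e', 4->'r', 3->'c', 2->'n', 1->'o', 0->'c'), giving 'etercnoc'.

'etercnoc'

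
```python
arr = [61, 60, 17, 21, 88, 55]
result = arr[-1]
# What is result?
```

arr has length 6. Negative index -1 maps to positive index 6 + (-1) = 5. arr[5] = 55.

55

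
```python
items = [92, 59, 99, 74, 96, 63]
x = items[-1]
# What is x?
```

items has length 6. Negative index -1 maps to positive index 6 + (-1) = 5. items[5] = 63.

63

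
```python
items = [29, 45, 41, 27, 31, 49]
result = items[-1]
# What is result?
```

items has length 6. Negative index -1 maps to positive index 6 + (-1) = 5. items[5] = 49.

49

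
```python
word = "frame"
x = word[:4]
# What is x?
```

word has length 5. The slice word[:4] selects indices [0, 1, 2, 3] (0->'f', 1->'r', 2->'a', 3->'m'), giving 'fram'.

'fram'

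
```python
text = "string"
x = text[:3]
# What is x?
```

text has length 6. The slice text[:3] selects indices [0, 1, 2] (0->'s', 1->'t', 2->'r'), giving 'str'.

'str'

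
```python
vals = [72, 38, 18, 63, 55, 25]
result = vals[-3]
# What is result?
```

vals has length 6. Negative index -3 maps to positive index 6 + (-3) = 3. vals[3] = 63.

63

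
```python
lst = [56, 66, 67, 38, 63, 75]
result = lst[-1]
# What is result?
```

lst has length 6. Negative index -1 maps to positive index 6 + (-1) = 5. lst[5] = 75.

75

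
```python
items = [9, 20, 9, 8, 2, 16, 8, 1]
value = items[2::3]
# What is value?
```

items has length 8. The slice items[2::3] selects indices [2, 5] (2->9, 5->16), giving [9, 16].

[9, 16]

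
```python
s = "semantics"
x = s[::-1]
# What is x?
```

s has length 9. The slice s[::-1] selects indices [8, 7, 6, 5, 4, 3, 2, 1, 0] (8->'s', 7->'c', 6->'i', 5->'t', 4->'n', 3->'a', 2->'m', 1->'e', 0->'s'), giving 'scitnames'.

'scitnames'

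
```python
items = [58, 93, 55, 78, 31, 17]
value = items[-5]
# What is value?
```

items has length 6. Negative index -5 maps to positive index 6 + (-5) = 1. items[1] = 93.

93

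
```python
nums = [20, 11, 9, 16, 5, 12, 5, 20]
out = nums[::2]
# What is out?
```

nums has length 8. The slice nums[::2] selects indices [0, 2, 4, 6] (0->20, 2->9, 4->5, 6->5), giving [20, 9, 5, 5].

[20, 9, 5, 5]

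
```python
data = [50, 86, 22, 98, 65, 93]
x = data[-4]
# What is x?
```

data has length 6. Negative index -4 maps to positive index 6 + (-4) = 2. data[2] = 22.

22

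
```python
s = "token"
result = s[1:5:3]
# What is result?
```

s has length 5. The slice s[1:5:3] selects indices [1, 4] (1->'o', 4->'n'), giving 'on'.

'on'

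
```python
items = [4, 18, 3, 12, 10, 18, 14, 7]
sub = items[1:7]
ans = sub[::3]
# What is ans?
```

items has length 8. The slice items[1:7] selects indices [1, 2, 3, 4, 5, 6] (1->18, 2->3, 3->12, 4->10, 5->18, 6->14), giving [18, 3, 12, 10, 18, 14]. So sub = [18, 3, 12, 10, 18, 14]. sub has length 6. The slice sub[::3] selects indices [0, 3] (0->18, 3->10), giving [18, 10].

[18, 10]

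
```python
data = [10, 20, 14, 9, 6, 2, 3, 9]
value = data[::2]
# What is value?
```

data has length 8. The slice data[::2] selects indices [0, 2, 4, 6] (0->10, 2->14, 4->6, 6->3), giving [10, 14, 6, 3].

[10, 14, 6, 3]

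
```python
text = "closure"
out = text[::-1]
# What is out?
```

text has length 7. The slice text[::-1] selects indices [6, 5, 4, 3, 2, 1, 0] (6->'e', 5->'r', 4->'u', 3->'s', 2->'o', 1->'l', 0->'c'), giving 'erusolc'.

'erusolc'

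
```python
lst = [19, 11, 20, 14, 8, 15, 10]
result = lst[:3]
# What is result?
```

lst has length 7. The slice lst[:3] selects indices [0, 1, 2] (0->19, 1->11, 2->20), giving [19, 11, 20].

[19, 11, 20]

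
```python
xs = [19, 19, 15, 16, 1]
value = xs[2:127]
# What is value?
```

xs has length 5. The slice xs[2:127] selects indices [2, 3, 4] (2->15, 3->16, 4->1), giving [15, 16, 1].

[15, 16, 1]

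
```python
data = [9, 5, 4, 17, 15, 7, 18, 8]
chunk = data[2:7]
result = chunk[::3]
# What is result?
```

data has length 8. The slice data[2:7] selects indices [2, 3, 4, 5, 6] (2->4, 3->17, 4->15, 5->7, 6->18), giving [4, 17, 15, 7, 18]. So chunk = [4, 17, 15, 7, 18]. chunk has length 5. The slice chunk[::3] selects indices [0, 3] (0->4, 3->7), giving [4, 7].

[4, 7]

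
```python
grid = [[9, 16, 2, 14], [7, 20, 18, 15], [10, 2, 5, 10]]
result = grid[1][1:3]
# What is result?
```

grid[1] = [7, 20, 18, 15]. grid[1] has length 4. The slice grid[1][1:3] selects indices [1, 2] (1->20, 2->18), giving [20, 18].

[20, 18]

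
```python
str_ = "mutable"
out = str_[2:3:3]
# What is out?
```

str_ has length 7. The slice str_[2:3:3] selects indices [2] (2->'t'), giving 't'.

't'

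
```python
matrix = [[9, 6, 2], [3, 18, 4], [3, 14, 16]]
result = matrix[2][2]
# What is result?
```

matrix[2] = [3, 14, 16]. Taking column 2 of that row yields 16.

16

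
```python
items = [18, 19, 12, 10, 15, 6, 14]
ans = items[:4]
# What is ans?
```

items has length 7. The slice items[:4] selects indices [0, 1, 2, 3] (0->18, 1->19, 2->12, 3->10), giving [18, 19, 12, 10].

[18, 19, 12, 10]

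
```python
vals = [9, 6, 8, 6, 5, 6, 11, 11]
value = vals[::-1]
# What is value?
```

vals has length 8. The slice vals[::-1] selects indices [7, 6, 5, 4, 3, 2, 1, 0] (7->11, 6->11, 5->6, 4->5, 3->6, 2->8, 1->6, 0->9), giving [11, 11, 6, 5, 6, 8, 6, 9].

[11, 11, 6, 5, 6, 8, 6, 9]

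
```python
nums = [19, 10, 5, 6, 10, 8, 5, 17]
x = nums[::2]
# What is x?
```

nums has length 8. The slice nums[::2] selects indices [0, 2, 4, 6] (0->19, 2->5, 4->10, 6->5), giving [19, 5, 10, 5].

[19, 5, 10, 5]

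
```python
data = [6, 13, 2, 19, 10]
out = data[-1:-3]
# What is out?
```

data has length 5. The slice data[-1:-3] resolves to an empty index range, so the result is [].

[]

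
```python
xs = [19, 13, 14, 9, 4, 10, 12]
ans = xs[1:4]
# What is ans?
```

xs has length 7. The slice xs[1:4] selects indices [1, 2, 3] (1->13, 2->14, 3->9), giving [13, 14, 9].

[13, 14, 9]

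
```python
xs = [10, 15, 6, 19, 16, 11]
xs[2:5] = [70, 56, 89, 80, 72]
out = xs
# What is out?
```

xs starts as [10, 15, 6, 19, 16, 11] (length 6). The slice xs[2:5] covers indices [2, 3, 4] with values [6, 19, 16]. Replacing that slice with [70, 56, 89, 80, 72] (different length) produces [10, 15, 70, 56, 89, 80, 72, 11].

[10, 15, 70, 56, 89, 80, 72, 11]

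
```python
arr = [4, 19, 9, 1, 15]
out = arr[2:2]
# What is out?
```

arr has length 5. The slice arr[2:2] resolves to an empty index range, so the result is [].

[]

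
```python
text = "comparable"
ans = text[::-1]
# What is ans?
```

text has length 10. The slice text[::-1] selects indices [9, 8, 7, 6, 5, 4, 3, 2, 1, 0] (9->'e', 8->'l', 7->'b', 6->'a', 5->'r', 4->'a', 3->'p', 2->'m', 1->'o', 0->'c'), giving 'elbarapmoc'.

'elbarapmoc'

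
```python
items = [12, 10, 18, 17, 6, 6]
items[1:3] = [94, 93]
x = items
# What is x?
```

items starts as [12, 10, 18, 17, 6, 6] (length 6). The slice items[1:3] covers indices [1, 2] with values [10, 18]. Replacing that slice with [94, 93] (same length) produces [12, 94, 93, 17, 6, 6].

[12, 94, 93, 17, 6, 6]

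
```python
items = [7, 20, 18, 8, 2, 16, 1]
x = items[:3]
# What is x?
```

items has length 7. The slice items[:3] selects indices [0, 1, 2] (0->7, 1->20, 2->18), giving [7, 20, 18].

[7, 20, 18]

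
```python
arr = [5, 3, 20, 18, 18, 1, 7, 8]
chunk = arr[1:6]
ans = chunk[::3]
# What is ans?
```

arr has length 8. The slice arr[1:6] selects indices [1, 2, 3, 4, 5] (1->3, 2->20, 3->18, 4->18, 5->1), giving [3, 20, 18, 18, 1]. So chunk = [3, 20, 18, 18, 1]. chunk has length 5. The slice chunk[::3] selects indices [0, 3] (0->3, 3->18), giving [3, 18].

[3, 18]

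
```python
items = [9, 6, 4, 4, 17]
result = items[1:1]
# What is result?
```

items has length 5. The slice items[1:1] resolves to an empty index range, so the result is [].

[]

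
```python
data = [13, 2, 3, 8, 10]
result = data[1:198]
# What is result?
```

data has length 5. The slice data[1:198] selects indices [1, 2, 3, 4] (1->2, 2->3, 3->8, 4->10), giving [2, 3, 8, 10].

[2, 3, 8, 10]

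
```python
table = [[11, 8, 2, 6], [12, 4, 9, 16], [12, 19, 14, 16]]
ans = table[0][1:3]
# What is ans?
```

table[0] = [11, 8, 2, 6]. table[0] has length 4. The slice table[0][1:3] selects indices [1, 2] (1->8, 2->2), giving [8, 2].

[8, 2]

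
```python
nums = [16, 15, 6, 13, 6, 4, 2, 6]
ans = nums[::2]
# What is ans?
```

nums has length 8. The slice nums[::2] selects indices [0, 2, 4, 6] (0->16, 2->6, 4->6, 6->2), giving [16, 6, 6, 2].

[16, 6, 6, 2]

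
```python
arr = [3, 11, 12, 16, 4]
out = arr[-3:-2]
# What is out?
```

arr has length 5. The slice arr[-3:-2] selects indices [2] (2->12), giving [12].

[12]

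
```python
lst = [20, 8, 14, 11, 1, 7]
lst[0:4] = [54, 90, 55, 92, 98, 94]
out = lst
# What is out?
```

lst starts as [20, 8, 14, 11, 1, 7] (length 6). The slice lst[0:4] covers indices [0, 1, 2, 3] with values [20, 8, 14, 11]. Replacing that slice with [54, 90, 55, 92, 98, 94] (different length) produces [54, 90, 55, 92, 98, 94, 1, 7].

[54, 90, 55, 92, 98, 94, 1, 7]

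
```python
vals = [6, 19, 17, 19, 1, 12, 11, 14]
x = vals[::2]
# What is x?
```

vals has length 8. The slice vals[::2] selects indices [0, 2, 4, 6] (0->6, 2->17, 4->1, 6->11), giving [6, 17, 1, 11].

[6, 17, 1, 11]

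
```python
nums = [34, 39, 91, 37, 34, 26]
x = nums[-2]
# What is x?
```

nums has length 6. Negative index -2 maps to positive index 6 + (-2) = 4. nums[4] = 34.

34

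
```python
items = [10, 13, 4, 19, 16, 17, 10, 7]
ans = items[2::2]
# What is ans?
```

items has length 8. The slice items[2::2] selects indices [2, 4, 6] (2->4, 4->16, 6->10), giving [4, 16, 10].

[4, 16, 10]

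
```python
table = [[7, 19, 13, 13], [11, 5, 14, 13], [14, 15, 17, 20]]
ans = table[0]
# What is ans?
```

table has 3 rows. Row 0 is [7, 19, 13, 13].

[7, 19, 13, 13]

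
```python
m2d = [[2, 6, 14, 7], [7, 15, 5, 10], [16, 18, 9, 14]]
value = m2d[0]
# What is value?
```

m2d has 3 rows. Row 0 is [2, 6, 14, 7].

[2, 6, 14, 7]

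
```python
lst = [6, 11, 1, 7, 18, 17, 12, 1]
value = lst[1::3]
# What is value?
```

lst has length 8. The slice lst[1::3] selects indices [1, 4, 7] (1->11, 4->18, 7->1), giving [11, 18, 1].

[11, 18, 1]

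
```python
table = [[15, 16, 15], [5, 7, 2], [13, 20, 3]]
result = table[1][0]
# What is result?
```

table[1] = [5, 7, 2]. Taking column 0 of that row yields 5.

5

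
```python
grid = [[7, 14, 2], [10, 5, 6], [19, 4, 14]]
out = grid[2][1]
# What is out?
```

grid[2] = [19, 4, 14]. Taking column 1 of that row yields 4.

4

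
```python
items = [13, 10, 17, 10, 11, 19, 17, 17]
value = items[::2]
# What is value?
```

items has length 8. The slice items[::2] selects indices [0, 2, 4, 6] (0->13, 2->17, 4->11, 6->17), giving [13, 17, 11, 17].

[13, 17, 11, 17]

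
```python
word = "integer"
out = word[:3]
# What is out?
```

word has length 7. The slice word[:3] selects indices [0, 1, 2] (0->'i', 1->'n', 2->'t'), giving 'int'.

'int'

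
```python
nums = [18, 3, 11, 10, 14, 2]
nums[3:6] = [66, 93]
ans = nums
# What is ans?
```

nums starts as [18, 3, 11, 10, 14, 2] (length 6). The slice nums[3:6] covers indices [3, 4, 5] with values [10, 14, 2]. Replacing that slice with [66, 93] (different length) produces [18, 3, 11, 66, 93].

[18, 3, 11, 66, 93]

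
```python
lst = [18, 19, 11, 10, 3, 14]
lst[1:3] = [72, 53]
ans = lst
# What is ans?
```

lst starts as [18, 19, 11, 10, 3, 14] (length 6). The slice lst[1:3] covers indices [1, 2] with values [19, 11]. Replacing that slice with [72, 53] (same length) produces [18, 72, 53, 10, 3, 14].

[18, 72, 53, 10, 3, 14]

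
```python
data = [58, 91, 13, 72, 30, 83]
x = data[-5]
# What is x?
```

data has length 6. Negative index -5 maps to positive index 6 + (-5) = 1. data[1] = 91.

91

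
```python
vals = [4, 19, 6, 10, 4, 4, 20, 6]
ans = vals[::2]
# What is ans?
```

vals has length 8. The slice vals[::2] selects indices [0, 2, 4, 6] (0->4, 2->6, 4->4, 6->20), giving [4, 6, 4, 20].

[4, 6, 4, 20]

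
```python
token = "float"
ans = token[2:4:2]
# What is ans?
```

token has length 5. The slice token[2:4:2] selects indices [2] (2->'o'), giving 'o'.

'o'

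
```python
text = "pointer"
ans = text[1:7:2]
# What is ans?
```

text has length 7. The slice text[1:7:2] selects indices [1, 3, 5] (1->'o', 3->'n', 5->'e'), giving 'one'.

'one'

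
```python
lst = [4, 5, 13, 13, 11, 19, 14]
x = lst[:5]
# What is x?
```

lst has length 7. The slice lst[:5] selects indices [0, 1, 2, 3, 4] (0->4, 1->5, 2->13, 3->13, 4->11), giving [4, 5, 13, 13, 11].

[4, 5, 13, 13, 11]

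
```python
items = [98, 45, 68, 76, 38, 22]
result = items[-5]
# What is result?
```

items has length 6. Negative index -5 maps to positive index 6 + (-5) = 1. items[1] = 45.

45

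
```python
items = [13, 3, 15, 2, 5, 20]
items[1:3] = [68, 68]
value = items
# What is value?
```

items starts as [13, 3, 15, 2, 5, 20] (length 6). The slice items[1:3] covers indices [1, 2] with values [3, 15]. Replacing that slice with [68, 68] (same length) produces [13, 68, 68, 2, 5, 20].

[13, 68, 68, 2, 5, 20]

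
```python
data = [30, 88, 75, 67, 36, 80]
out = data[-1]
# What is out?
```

data has length 6. Negative index -1 maps to positive index 6 + (-1) = 5. data[5] = 80.

80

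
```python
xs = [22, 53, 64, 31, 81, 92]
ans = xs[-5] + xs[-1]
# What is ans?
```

xs has length 6. Negative index -5 maps to positive index 6 + (-5) = 1. xs[1] = 53.
xs has length 6. Negative index -1 maps to positive index 6 + (-1) = 5. xs[5] = 92.
Sum: 53 + 92 = 145.

145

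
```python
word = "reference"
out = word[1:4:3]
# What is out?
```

word has length 9. The slice word[1:4:3] selects indices [1] (1->'e'), giving 'e'.

'e'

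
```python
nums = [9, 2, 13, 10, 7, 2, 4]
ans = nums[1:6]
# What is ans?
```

nums has length 7. The slice nums[1:6] selects indices [1, 2, 3, 4, 5] (1->2, 2->13, 3->10, 4->7, 5->2), giving [2, 13, 10, 7, 2].

[2, 13, 10, 7, 2]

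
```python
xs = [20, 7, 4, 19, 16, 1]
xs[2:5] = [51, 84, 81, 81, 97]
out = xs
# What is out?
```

xs starts as [20, 7, 4, 19, 16, 1] (length 6). The slice xs[2:5] covers indices [2, 3, 4] with values [4, 19, 16]. Replacing that slice with [51, 84, 81, 81, 97] (different length) produces [20, 7, 51, 84, 81, 81, 97, 1].

[20, 7, 51, 84, 81, 81, 97, 1]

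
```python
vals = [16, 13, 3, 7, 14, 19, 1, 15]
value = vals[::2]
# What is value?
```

vals has length 8. The slice vals[::2] selects indices [0, 2, 4, 6] (0->16, 2->3, 4->14, 6->1), giving [16, 3, 14, 1].

[16, 3, 14, 1]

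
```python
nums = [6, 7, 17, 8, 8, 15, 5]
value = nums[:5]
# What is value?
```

nums has length 7. The slice nums[:5] selects indices [0, 1, 2, 3, 4] (0->6, 1->7, 2->17, 3->8, 4->8), giving [6, 7, 17, 8, 8].

[6, 7, 17, 8, 8]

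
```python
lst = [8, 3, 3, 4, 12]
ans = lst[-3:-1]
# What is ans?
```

lst has length 5. The slice lst[-3:-1] selects indices [2, 3] (2->3, 3->4), giving [3, 4].

[3, 4]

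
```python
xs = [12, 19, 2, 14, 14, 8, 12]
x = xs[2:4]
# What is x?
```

xs has length 7. The slice xs[2:4] selects indices [2, 3] (2->2, 3->14), giving [2, 14].

[2, 14]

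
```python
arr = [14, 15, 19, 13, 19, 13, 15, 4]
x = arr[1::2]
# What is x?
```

arr has length 8. The slice arr[1::2] selects indices [1, 3, 5, 7] (1->15, 3->13, 5->13, 7->4), giving [15, 13, 13, 4].

[15, 13, 13, 4]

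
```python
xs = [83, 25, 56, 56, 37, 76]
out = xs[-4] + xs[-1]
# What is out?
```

xs has length 6. Negative index -4 maps to positive index 6 + (-4) = 2. xs[2] = 56.
xs has length 6. Negative index -1 maps to positive index 6 + (-1) = 5. xs[5] = 76.
Sum: 56 + 76 = 132.

132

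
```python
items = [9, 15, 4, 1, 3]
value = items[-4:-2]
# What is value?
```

items has length 5. The slice items[-4:-2] selects indices [1, 2] (1->15, 2->4), giving [15, 4].

[15, 4]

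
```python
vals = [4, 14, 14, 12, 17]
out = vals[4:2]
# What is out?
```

vals has length 5. The slice vals[4:2] resolves to an empty index range, so the result is [].

[]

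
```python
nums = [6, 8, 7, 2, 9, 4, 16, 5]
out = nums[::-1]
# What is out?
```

nums has length 8. The slice nums[::-1] selects indices [7, 6, 5, 4, 3, 2, 1, 0] (7->5, 6->16, 5->4, 4->9, 3->2, 2->7, 1->8, 0->6), giving [5, 16, 4, 9, 2, 7, 8, 6].

[5, 16, 4, 9, 2, 7, 8, 6]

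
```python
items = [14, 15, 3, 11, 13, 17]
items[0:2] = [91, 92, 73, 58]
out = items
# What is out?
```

items starts as [14, 15, 3, 11, 13, 17] (length 6). The slice items[0:2] covers indices [0, 1] with values [14, 15]. Replacing that slice with [91, 92, 73, 58] (different length) produces [91, 92, 73, 58, 3, 11, 13, 17].

[91, 92, 73, 58, 3, 11, 13, 17]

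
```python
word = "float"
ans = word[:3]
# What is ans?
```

word has length 5. The slice word[:3] selects indices [0, 1, 2] (0->'f', 1->'l', 2->'o'), giving 'flo'.

'flo'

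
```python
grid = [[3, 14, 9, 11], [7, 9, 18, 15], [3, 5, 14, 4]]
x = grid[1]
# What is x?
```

grid has 3 rows. Row 1 is [7, 9, 18, 15].

[7, 9, 18, 15]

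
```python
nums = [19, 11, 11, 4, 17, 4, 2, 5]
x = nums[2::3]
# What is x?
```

nums has length 8. The slice nums[2::3] selects indices [2, 5] (2->11, 5->4), giving [11, 4].

[11, 4]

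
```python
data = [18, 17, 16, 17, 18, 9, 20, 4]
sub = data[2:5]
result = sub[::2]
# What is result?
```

data has length 8. The slice data[2:5] selects indices [2, 3, 4] (2->16, 3->17, 4->18), giving [16, 17, 18]. So sub = [16, 17, 18]. sub has length 3. The slice sub[::2] selects indices [0, 2] (0->16, 2->18), giving [16, 18].

[16, 18]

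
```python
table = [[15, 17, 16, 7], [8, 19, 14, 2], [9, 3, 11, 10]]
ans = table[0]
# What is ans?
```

table has 3 rows. Row 0 is [15, 17, 16, 7].

[15, 17, 16, 7]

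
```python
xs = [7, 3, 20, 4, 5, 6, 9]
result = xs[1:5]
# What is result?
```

xs has length 7. The slice xs[1:5] selects indices [1, 2, 3, 4] (1->3, 2->20, 3->4, 4->5), giving [3, 20, 4, 5].

[3, 20, 4, 5]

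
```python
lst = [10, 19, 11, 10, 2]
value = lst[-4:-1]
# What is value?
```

lst has length 5. The slice lst[-4:-1] selects indices [1, 2, 3] (1->19, 2->11, 3->10), giving [19, 11, 10].

[19, 11, 10]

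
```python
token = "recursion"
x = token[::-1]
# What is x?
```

token has length 9. The slice token[::-1] selects indices [8, 7, 6, 5, 4, 3, 2, 1, 0] (8->'n', 7->'o', 6->'i', 5->'s', 4->'r', 3->'u', 2->'c', 1->'e', 0->'r'), giving 'noisrucer'.

'noisrucer'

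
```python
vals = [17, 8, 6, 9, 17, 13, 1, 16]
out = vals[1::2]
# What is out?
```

vals has length 8. The slice vals[1::2] selects indices [1, 3, 5, 7] (1->8, 3->9, 5->13, 7->16), giving [8, 9, 13, 16].

[8, 9, 13, 16]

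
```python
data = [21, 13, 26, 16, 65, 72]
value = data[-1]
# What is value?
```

data has length 6. Negative index -1 maps to positive index 6 + (-1) = 5. data[5] = 72.

72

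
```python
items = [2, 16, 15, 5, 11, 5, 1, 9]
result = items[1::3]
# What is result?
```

items has length 8. The slice items[1::3] selects indices [1, 4, 7] (1->16, 4->11, 7->9), giving [16, 11, 9].

[16, 11, 9]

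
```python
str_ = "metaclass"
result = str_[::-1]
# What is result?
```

str_ has length 9. The slice str_[::-1] selects indices [8, 7, 6, 5, 4, 3, 2, 1, 0] (8->'s', 7->'s', 6->'a', 5->'l', 4->'c', 3->'a', 2->'t', 1->'e', 0->'m'), giving 'ssalcatem'.

'ssalcatem'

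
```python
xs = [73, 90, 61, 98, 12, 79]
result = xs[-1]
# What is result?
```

xs has length 6. Negative index -1 maps to positive index 6 + (-1) = 5. xs[5] = 79.

79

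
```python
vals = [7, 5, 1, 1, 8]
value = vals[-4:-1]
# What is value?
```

vals has length 5. The slice vals[-4:-1] selects indices [1, 2, 3] (1->5, 2->1, 3->1), giving [5, 1, 1].

[5, 1, 1]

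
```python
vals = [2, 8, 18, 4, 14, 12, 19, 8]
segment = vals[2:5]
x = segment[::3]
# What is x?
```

vals has length 8. The slice vals[2:5] selects indices [2, 3, 4] (2->18, 3->4, 4->14), giving [18, 4, 14]. So segment = [18, 4, 14]. segment has length 3. The slice segment[::3] selects indices [0] (0->18), giving [18].

[18]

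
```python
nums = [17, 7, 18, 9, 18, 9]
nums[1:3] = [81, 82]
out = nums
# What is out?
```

nums starts as [17, 7, 18, 9, 18, 9] (length 6). The slice nums[1:3] covers indices [1, 2] with values [7, 18]. Replacing that slice with [81, 82] (same length) produces [17, 81, 82, 9, 18, 9].

[17, 81, 82, 9, 18, 9]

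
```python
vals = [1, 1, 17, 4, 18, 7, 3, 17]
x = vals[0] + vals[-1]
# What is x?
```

vals has length 8. vals[0] = 1.
vals has length 8. Negative index -1 maps to positive index 8 + (-1) = 7. vals[7] = 17.
Sum: 1 + 17 = 18.

18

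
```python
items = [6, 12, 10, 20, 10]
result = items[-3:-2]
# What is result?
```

items has length 5. The slice items[-3:-2] selects indices [2] (2->10), giving [10].

[10]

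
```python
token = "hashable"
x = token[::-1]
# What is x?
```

token has length 8. The slice token[::-1] selects indices [7, 6, 5, 4, 3, 2, 1, 0] (7->'e', 6->'l', 5->'b', 4->'a', 3->'h', 2->'s', 1->'a', 0->'h'), giving 'elbahsah'.

'elbahsah'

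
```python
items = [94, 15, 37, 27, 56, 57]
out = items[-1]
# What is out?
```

items has length 6. Negative index -1 maps to positive index 6 + (-1) = 5. items[5] = 57.

57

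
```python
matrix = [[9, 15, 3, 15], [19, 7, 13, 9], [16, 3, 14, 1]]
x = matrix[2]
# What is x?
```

matrix has 3 rows. Row 2 is [16, 3, 14, 1].

[16, 3, 14, 1]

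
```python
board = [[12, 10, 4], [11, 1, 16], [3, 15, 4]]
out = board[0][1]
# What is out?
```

board[0] = [12, 10, 4]. Taking column 1 of that row yields 10.

10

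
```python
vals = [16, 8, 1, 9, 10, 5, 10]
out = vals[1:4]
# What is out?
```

vals has length 7. The slice vals[1:4] selects indices [1, 2, 3] (1->8, 2->1, 3->9), giving [8, 1, 9].

[8, 1, 9]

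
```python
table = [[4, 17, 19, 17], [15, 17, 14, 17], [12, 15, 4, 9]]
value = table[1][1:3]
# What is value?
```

table[1] = [15, 17, 14, 17]. table[1] has length 4. The slice table[1][1:3] selects indices [1, 2] (1->17, 2->14), giving [17, 14].

[17, 14]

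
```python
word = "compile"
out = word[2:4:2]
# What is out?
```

word has length 7. The slice word[2:4:2] selects indices [2] (2->'m'), giving 'm'.

'm'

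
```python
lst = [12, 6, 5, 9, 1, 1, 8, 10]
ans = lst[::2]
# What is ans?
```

lst has length 8. The slice lst[::2] selects indices [0, 2, 4, 6] (0->12, 2->5, 4->1, 6->8), giving [12, 5, 1, 8].

[12, 5, 1, 8]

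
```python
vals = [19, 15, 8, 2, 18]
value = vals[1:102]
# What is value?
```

vals has length 5. The slice vals[1:102] selects indices [1, 2, 3, 4] (1->15, 2->8, 3->2, 4->18), giving [15, 8, 2, 18].

[15, 8, 2, 18]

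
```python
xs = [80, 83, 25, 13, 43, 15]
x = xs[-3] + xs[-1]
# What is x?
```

xs has length 6. Negative index -3 maps to positive index 6 + (-3) = 3. xs[3] = 13.
xs has length 6. Negative index -1 maps to positive index 6 + (-1) = 5. xs[5] = 15.
Sum: 13 + 15 = 28.

28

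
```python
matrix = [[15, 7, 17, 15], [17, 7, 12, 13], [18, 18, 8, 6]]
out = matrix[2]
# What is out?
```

matrix has 3 rows. Row 2 is [18, 18, 8, 6].

[18, 18, 8, 6]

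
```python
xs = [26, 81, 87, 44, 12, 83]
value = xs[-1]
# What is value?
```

xs has length 6. Negative index -1 maps to positive index 6 + (-1) = 5. xs[5] = 83.

83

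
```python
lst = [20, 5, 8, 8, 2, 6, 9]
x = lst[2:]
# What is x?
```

lst has length 7. The slice lst[2:] selects indices [2, 3, 4, 5, 6] (2->8, 3->8, 4->2, 5->6, 6->9), giving [8, 8, 2, 6, 9].

[8, 8, 2, 6, 9]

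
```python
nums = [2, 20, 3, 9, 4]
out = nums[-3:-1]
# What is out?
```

nums has length 5. The slice nums[-3:-1] selects indices [2, 3] (2->3, 3->9), giving [3, 9].

[3, 9]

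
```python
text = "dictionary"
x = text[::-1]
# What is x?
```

text has length 10. The slice text[::-1] selects indices [9, 8, 7, 6, 5, 4, 3, 2, 1, 0] (9->'y', 8->'r', 7->'a', 6->'n', 5->'o', 4->'i', 3->'t', 2->'c', 1->'i', 0->'d'), giving 'yranoitcid'.

'yranoitcid'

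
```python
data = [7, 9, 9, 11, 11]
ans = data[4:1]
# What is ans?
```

data has length 5. The slice data[4:1] resolves to an empty index range, so the result is [].

[]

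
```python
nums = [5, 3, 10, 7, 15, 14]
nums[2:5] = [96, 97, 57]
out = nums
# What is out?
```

nums starts as [5, 3, 10, 7, 15, 14] (length 6). The slice nums[2:5] covers indices [2, 3, 4] with values [10, 7, 15]. Replacing that slice with [96, 97, 57] (same length) produces [5, 3, 96, 97, 57, 14].

[5, 3, 96, 97, 57, 14]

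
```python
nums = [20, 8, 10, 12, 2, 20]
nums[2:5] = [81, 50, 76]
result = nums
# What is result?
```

nums starts as [20, 8, 10, 12, 2, 20] (length 6). The slice nums[2:5] covers indices [2, 3, 4] with values [10, 12, 2]. Replacing that slice with [81, 50, 76] (same length) produces [20, 8, 81, 50, 76, 20].

[20, 8, 81, 50, 76, 20]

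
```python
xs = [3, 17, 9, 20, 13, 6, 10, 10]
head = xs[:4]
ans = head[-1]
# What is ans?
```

xs has length 8. The slice xs[:4] selects indices [0, 1, 2, 3] (0->3, 1->17, 2->9, 3->20), giving [3, 17, 9, 20]. So head = [3, 17, 9, 20]. Then head[-1] = 20.

20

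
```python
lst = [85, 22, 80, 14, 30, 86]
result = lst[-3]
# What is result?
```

lst has length 6. Negative index -3 maps to positive index 6 + (-3) = 3. lst[3] = 14.

14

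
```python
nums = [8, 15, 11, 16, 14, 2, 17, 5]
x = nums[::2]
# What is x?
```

nums has length 8. The slice nums[::2] selects indices [0, 2, 4, 6] (0->8, 2->11, 4->14, 6->17), giving [8, 11, 14, 17].

[8, 11, 14, 17]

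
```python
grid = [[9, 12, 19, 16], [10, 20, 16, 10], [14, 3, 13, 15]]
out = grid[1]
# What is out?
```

grid has 3 rows. Row 1 is [10, 20, 16, 10].

[10, 20, 16, 10]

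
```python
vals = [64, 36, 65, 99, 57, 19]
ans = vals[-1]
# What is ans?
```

vals has length 6. Negative index -1 maps to positive index 6 + (-1) = 5. vals[5] = 19.

19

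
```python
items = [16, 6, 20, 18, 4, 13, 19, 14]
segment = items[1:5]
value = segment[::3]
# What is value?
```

items has length 8. The slice items[1:5] selects indices [1, 2, 3, 4] (1->6, 2->20, 3->18, 4->4), giving [6, 20, 18, 4]. So segment = [6, 20, 18, 4]. segment has length 4. The slice segment[::3] selects indices [0, 3] (0->6, 3->4), giving [6, 4].

[6, 4]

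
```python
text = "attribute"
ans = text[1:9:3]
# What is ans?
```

text has length 9. The slice text[1:9:3] selects indices [1, 4, 7] (1->'t', 4->'i', 7->'t'), giving 'tit'.

'tit'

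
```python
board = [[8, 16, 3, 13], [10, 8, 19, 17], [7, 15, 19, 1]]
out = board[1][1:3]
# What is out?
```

board[1] = [10, 8, 19, 17]. board[1] has length 4. The slice board[1][1:3] selects indices [1, 2] (1->8, 2->19), giving [8, 19].

[8, 19]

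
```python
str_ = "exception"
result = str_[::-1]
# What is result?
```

str_ has length 9. The slice str_[::-1] selects indices [8, 7, 6, 5, 4, 3, 2, 1, 0] (8->'n', 7->'o', 6->'i', 5->'t', 4->'p', 3->'e', 2->'c', 1->'x', 0->'e'), giving 'noitpecxe'.

'noitpecxe'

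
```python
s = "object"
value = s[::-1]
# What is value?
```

s has length 6. The slice s[::-1] selects indices [5, 4, 3, 2, 1, 0] (5->'t', 4->'c', 3->'e', 2->'j', 1->'b', 0->'o'), giving 'tcejbo'.

'tcejbo'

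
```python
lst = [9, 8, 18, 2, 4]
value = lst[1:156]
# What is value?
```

lst has length 5. The slice lst[1:156] selects indices [1, 2, 3, 4] (1->8, 2->18, 3->2, 4->4), giving [8, 18, 2, 4].

[8, 18, 2, 4]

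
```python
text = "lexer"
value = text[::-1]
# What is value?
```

text has length 5. The slice text[::-1] selects indices [4, 3, 2, 1, 0] (4->'r', 3->'e', 2->'x', 1->'e', 0->'l'), giving 'rexel'.

'rexel'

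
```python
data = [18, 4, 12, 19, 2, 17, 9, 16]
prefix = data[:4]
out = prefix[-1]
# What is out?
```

data has length 8. The slice data[:4] selects indices [0, 1, 2, 3] (0->18, 1->4, 2->12, 3->19), giving [18, 4, 12, 19]. So prefix = [18, 4, 12, 19]. Then prefix[-1] = 19.

19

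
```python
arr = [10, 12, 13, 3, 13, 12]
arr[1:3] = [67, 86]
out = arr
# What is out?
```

arr starts as [10, 12, 13, 3, 13, 12] (length 6). The slice arr[1:3] covers indices [1, 2] with values [12, 13]. Replacing that slice with [67, 86] (same length) produces [10, 67, 86, 3, 13, 12].

[10, 67, 86, 3, 13, 12]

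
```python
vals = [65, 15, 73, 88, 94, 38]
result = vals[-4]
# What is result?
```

vals has length 6. Negative index -4 maps to positive index 6 + (-4) = 2. vals[2] = 73.

73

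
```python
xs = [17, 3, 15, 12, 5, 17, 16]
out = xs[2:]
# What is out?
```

xs has length 7. The slice xs[2:] selects indices [2, 3, 4, 5, 6] (2->15, 3->12, 4->5, 5->17, 6->16), giving [15, 12, 5, 17, 16].

[15, 12, 5, 17, 16]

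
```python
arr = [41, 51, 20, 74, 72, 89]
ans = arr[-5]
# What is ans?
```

arr has length 6. Negative index -5 maps to positive index 6 + (-5) = 1. arr[1] = 51.

51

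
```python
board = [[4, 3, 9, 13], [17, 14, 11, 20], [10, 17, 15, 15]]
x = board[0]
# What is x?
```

board has 3 rows. Row 0 is [4, 3, 9, 13].

[4, 3, 9, 13]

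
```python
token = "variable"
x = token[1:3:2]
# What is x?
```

token has length 8. The slice token[1:3:2] selects indices [1] (1->'a'), giving 'a'.

'a'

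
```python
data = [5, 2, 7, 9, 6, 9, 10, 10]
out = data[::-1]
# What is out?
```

data has length 8. The slice data[::-1] selects indices [7, 6, 5, 4, 3, 2, 1, 0] (7->10, 6->10, 5->9, 4->6, 3->9, 2->7, 1->2, 0->5), giving [10, 10, 9, 6, 9, 7, 2, 5].

[10, 10, 9, 6, 9, 7, 2, 5]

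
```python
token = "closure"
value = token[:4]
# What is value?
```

token has length 7. The slice token[:4] selects indices [0, 1, 2, 3] (0->'c', 1->'l', 2->'o', 3->'s'), giving 'clos'.

'clos'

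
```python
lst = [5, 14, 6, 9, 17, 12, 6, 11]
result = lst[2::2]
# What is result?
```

lst has length 8. The slice lst[2::2] selects indices [2, 4, 6] (2->6, 4->17, 6->6), giving [6, 17, 6].

[6, 17, 6]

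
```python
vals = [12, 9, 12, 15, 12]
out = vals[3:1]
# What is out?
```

vals has length 5. The slice vals[3:1] resolves to an empty index range, so the result is [].

[]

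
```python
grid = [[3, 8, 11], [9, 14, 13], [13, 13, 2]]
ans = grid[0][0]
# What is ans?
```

grid[0] = [3, 8, 11]. Taking column 0 of that row yields 3.

3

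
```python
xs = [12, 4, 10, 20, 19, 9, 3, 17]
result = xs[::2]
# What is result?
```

xs has length 8. The slice xs[::2] selects indices [0, 2, 4, 6] (0->12, 2->10, 4->19, 6->3), giving [12, 10, 19, 3].

[12, 10, 19, 3]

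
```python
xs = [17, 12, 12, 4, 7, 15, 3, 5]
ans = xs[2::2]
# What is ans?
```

xs has length 8. The slice xs[2::2] selects indices [2, 4, 6] (2->12, 4->7, 6->3), giving [12, 7, 3].

[12, 7, 3]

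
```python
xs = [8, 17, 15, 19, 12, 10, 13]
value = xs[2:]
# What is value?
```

xs has length 7. The slice xs[2:] selects indices [2, 3, 4, 5, 6] (2->15, 3->19, 4->12, 5->10, 6->13), giving [15, 19, 12, 10, 13].

[15, 19, 12, 10, 13]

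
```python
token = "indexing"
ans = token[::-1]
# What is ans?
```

token has length 8. The slice token[::-1] selects indices [7, 6, 5, 4, 3, 2, 1, 0] (7->'g', 6->'n', 5->'i', 4->'x', 3->'e', 2->'d', 1->'n', 0->'i'), giving 'gnixedni'.

'gnixedni'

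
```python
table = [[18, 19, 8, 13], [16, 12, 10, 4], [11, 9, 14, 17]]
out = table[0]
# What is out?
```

table has 3 rows. Row 0 is [18, 19, 8, 13].

[18, 19, 8, 13]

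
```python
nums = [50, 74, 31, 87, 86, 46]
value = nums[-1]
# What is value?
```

nums has length 6. Negative index -1 maps to positive index 6 + (-1) = 5. nums[5] = 46.

46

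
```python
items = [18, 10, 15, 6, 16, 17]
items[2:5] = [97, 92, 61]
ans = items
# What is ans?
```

items starts as [18, 10, 15, 6, 16, 17] (length 6). The slice items[2:5] covers indices [2, 3, 4] with values [15, 6, 16]. Replacing that slice with [97, 92, 61] (same length) produces [18, 10, 97, 92, 61, 17].

[18, 10, 97, 92, 61, 17]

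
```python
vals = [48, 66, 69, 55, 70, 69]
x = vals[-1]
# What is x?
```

vals has length 6. Negative index -1 maps to positive index 6 + (-1) = 5. vals[5] = 69.

69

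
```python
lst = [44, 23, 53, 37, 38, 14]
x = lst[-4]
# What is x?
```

lst has length 6. Negative index -4 maps to positive index 6 + (-4) = 2. lst[2] = 53.

53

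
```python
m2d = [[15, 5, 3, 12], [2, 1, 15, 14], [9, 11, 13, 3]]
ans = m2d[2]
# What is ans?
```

m2d has 3 rows. Row 2 is [9, 11, 13, 3].

[9, 11, 13, 3]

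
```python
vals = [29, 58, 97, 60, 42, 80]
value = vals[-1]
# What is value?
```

vals has length 6. Negative index -1 maps to positive index 6 + (-1) = 5. vals[5] = 80.

80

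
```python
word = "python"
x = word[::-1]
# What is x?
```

word has length 6. The slice word[::-1] selects indices [5, 4, 3, 2, 1, 0] (5->'n', 4->'o', 3->'h', 2->'t', 1->'y', 0->'p'), giving 'nohtyp'.

'nohtyp'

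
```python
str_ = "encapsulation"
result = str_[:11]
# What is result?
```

str_ has length 13. The slice str_[:11] selects indices [0, 1, 2, 3, 4, 5, 6, 7, 8, 9, 10] (0->'e', 1->'n', 2->'c', 3->'a', 4->'p', 5->'s', 6->'u', 7->'l', 8->'a', 9->'t', 10->'i'), giving 'encapsulati'.

'encapsulati'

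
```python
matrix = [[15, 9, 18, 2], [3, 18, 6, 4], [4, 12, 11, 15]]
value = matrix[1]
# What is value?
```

matrix has 3 rows. Row 1 is [3, 18, 6, 4].

[3, 18, 6, 4]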